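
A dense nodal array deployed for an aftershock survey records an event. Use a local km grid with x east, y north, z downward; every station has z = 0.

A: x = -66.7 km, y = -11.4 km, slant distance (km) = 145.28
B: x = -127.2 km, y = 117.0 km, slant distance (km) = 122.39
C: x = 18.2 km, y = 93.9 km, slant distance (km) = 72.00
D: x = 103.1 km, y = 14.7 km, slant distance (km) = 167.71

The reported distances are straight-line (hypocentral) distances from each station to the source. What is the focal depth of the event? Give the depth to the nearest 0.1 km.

Each station gives a sphere (x−x_i)² + (y−y_i)² + z² = d_i² (stations at z=0).
Subtracting the A sphere from B and C: z² cancels, leaving linear equations in x and y:
-121.0 x + 256.8 y = 31416.96
169.8 x + 210.6 y = 20491.88
Solving: x ≈ -19.600, y ≈ 113.105 km (keep extra digits for the depth step; rounded: -19.6, 113.1).
Then from the A sphere: z² = 145.28² − (x + 66.7)² − (y + 11.4)² with x = -19.600, y = 113.105, so z ≈ 58.193 ≈ 58.2 km.

depth ≈ 58.2 km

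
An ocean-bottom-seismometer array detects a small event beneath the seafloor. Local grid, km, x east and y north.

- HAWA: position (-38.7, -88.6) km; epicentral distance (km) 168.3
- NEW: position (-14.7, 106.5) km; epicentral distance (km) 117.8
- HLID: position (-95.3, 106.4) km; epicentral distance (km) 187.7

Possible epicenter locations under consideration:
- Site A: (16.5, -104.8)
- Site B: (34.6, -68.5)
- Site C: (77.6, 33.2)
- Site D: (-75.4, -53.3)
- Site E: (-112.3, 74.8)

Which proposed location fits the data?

For each candidate, compare |candidate − station| to the reported distance:
Site A: residuals HAWA 110.8, NEW 95.8, HLID 51.3 → max 110.8 km
Site B: residuals HAWA 92.3, NEW 64.0, HLID 30.2 → max 92.3 km
Site C: residuals HAWA 0.1, NEW 0.1, HLID 0.1 → max 0.1 km
Site D: residuals HAWA 117.4, NEW 53.1, HLID 26.8 → max 117.4 km
Site E: residuals HAWA 10.9, NEW 15.2, HLID 151.8 → max 151.8 km
Only Site C has all residuals ≈ 0.

Site C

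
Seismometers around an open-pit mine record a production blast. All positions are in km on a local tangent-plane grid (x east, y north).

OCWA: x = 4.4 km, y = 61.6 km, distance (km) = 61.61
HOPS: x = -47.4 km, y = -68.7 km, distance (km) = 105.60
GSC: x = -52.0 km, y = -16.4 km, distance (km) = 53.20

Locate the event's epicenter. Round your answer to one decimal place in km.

Circle about each station: (x − 4.4)² + (y − 61.6)² = 61.61²; (x + 47.4)² + (y + 68.7)² = 105.60²; (x + 52.0)² + (y + 16.4)² = 53.20².
Subtracting pairs of circle equations eliminates x²+y² and gives linear equations (the radical axes):
-103.6 x − 260.6 y = -4203.04
-112.8 x − 156.0 y = 124.59
Solving the 2×2 system: x ≈ -52.0, y ≈ 36.8 km.

x ≈ -52.0 km, y ≈ 36.8 km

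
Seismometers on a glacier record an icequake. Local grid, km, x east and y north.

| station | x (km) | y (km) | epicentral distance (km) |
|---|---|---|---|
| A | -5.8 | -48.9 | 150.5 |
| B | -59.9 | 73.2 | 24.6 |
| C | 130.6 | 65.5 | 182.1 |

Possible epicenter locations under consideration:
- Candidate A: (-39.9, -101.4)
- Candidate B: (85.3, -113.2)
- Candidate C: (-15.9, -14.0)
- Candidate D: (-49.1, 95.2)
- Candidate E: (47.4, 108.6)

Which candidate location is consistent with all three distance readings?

Candidate D

For each candidate, compare |candidate − station| to the reported distance:
Candidate A: residuals A 87.9, B 151.1, C 56.5 → max 151.1 km
Candidate B: residuals A 39.0, B 211.7, C 2.3 → max 211.7 km
Candidate C: residuals A 114.2, B 73.1, C 15.4 → max 114.2 km
Candidate D: residuals A 0.0, B 0.1, C 0.0 → max 0.1 km
Candidate E: residuals A 15.7, B 88.4, C 88.4 → max 88.4 km
Only Candidate D has all residuals ≈ 0.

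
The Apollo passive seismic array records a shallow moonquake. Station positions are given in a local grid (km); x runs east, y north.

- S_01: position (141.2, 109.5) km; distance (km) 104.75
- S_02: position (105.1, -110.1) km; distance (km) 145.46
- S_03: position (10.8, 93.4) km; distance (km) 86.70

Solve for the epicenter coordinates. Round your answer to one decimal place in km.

Circle about each station: (x − 141.2)² + (y − 109.5)² = 104.75²; (x − 105.1)² + (y + 110.1)² = 145.46²; (x − 10.8)² + (y − 93.4)² = 86.70².
Subtracting pairs of circle equations eliminates x²+y² and gives linear equations (the radical axes):
-72.2 x − 439.2 y = -18945.72
-260.8 x − 32.2 y = -19631.82
Solving the 2×2 system: x ≈ 71.4, y ≈ 31.4 km.

71.4 km east, 31.4 km north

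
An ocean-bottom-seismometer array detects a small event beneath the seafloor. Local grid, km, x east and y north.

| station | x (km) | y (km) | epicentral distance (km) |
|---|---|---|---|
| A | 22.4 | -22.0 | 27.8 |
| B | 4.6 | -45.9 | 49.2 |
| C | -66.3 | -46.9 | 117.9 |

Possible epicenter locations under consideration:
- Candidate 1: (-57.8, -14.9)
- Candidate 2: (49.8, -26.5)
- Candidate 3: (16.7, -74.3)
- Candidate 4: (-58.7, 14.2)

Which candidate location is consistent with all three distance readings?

Candidate 2

For each candidate, compare |candidate − station| to the reported distance:
Candidate 1: residuals A 52.7, B 20.5, C 84.8 → max 84.8 km
Candidate 2: residuals A 0.0, B 0.0, C 0.0 → max 0.0 km
Candidate 3: residuals A 24.8, B 18.3, C 30.5 → max 30.5 km
Candidate 4: residuals A 61.0, B 38.1, C 56.3 → max 61.0 km
Only Candidate 2 has all residuals ≈ 0.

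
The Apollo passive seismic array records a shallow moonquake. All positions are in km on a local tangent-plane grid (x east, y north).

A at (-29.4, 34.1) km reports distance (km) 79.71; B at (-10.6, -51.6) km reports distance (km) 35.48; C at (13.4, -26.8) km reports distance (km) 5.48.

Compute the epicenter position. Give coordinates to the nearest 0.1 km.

Circle about each station: (x + 29.4)² + (y − 34.1)² = 79.71²; (x + 10.6)² + (y + 51.6)² = 35.48²; (x − 13.4)² + (y + 26.8)² = 5.48².
Subtracting the A equation from the B and C equations removes the quadratic terms:
37.6 x − 171.4 y = 5842.60
85.6 x − 121.8 y = 5194.28
Solving the 2×2 system: x ≈ 17.7, y ≈ -30.2 km.
Check against A (with the unrounded x, y): √((x + 29.4)²+(y − 34.1)²) = 79.71 ≈ 79.71 km. ✓

(17.7, -30.2)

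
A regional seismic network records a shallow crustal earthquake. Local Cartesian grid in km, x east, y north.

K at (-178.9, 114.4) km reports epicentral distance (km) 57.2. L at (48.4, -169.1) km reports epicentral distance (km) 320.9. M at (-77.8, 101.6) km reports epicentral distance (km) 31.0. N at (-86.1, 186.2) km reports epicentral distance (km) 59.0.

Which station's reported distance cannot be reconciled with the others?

Solve using three stations at a time. Using L, M, N (subtract circle equations pairwise → linear system) gives (x, y) ≈ (-66.5, 130.5).
Distances from that point to each station vs reported:
  K: calculated 113.5 vs reported 57.2 → residual 56.3 km
  L: calculated 320.9 vs reported 320.9 → residual 0.0 km
  M: calculated 31.0 vs reported 31.0 → residual 0.0 km
  N: calculated 59.0 vs reported 59.0 → residual 0.0 km
L, M, N are mutually consistent (residuals ≈ 0); K is off by 56.3 km.

K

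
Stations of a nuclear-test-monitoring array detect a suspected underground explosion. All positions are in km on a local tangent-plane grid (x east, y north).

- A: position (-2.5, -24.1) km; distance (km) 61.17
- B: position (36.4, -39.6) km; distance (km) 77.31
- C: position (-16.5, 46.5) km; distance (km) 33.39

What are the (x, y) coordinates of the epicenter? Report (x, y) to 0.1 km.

Circle about each station: (x + 2.5)² + (y + 24.1)² = 61.17²; (x − 36.4)² + (y + 39.6)² = 77.31²; (x + 16.5)² + (y − 46.5)² = 33.39².
Subtracting the A equation from the B and C equations removes the quadratic terms:
77.8 x − 31.0 y = 70.99
-28.0 x + 141.2 y = 4474.32
Solving the 2×2 system: x ≈ 14.7, y ≈ 34.6 km.

x ≈ 14.7 km, y ≈ 34.6 km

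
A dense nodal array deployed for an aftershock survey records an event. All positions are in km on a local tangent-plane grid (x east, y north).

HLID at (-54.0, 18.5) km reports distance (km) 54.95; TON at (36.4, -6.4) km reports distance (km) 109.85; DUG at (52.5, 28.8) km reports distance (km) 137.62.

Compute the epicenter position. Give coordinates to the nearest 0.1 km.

x ≈ -69.9 km, y ≈ -34.1 km

Circle about each station: (x + 54.0)² + (y − 18.5)² = 54.95²; (x − 36.4)² + (y + 6.4)² = 109.85²; (x − 52.5)² + (y − 28.8)² = 137.62².
Subtracting the HLID equation from the TON and DUG equations removes the quadratic terms:
180.8 x − 49.8 y = -10939.85
213.0 x + 20.6 y = -15592.32
Solving the 2×2 system: x ≈ -69.9, y ≈ -34.1 km.
Check against HLID (with the unrounded x, y): √((x + 54.0)²+(y − 18.5)²) = 54.96 ≈ 54.95 km. ✓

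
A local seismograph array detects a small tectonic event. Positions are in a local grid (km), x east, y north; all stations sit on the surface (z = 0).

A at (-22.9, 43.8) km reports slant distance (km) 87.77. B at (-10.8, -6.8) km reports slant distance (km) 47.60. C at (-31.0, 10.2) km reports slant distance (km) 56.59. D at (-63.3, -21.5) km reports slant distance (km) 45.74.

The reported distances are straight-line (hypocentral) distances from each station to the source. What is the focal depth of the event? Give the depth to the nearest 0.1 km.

z ≈ 28.3 km

Each station gives a sphere (x−x_i)² + (y−y_i)² + z² = d_i² (stations at z=0).
Subtracting the A sphere from B and C: z² cancels, leaving linear equations in x and y:
24.2 x − 101.2 y = 3157.84
-16.2 x − 67.2 y = 3123.33
Solving: x ≈ -31.808, y ≈ -38.810 km (keep extra digits for the depth step; rounded: -31.8, -38.8).
Then from the A sphere: z² = 87.77² − (x + 22.9)² − (y − 43.8)² with x = -31.808, y = -38.810, so z ≈ 28.281 ≈ 28.3 km.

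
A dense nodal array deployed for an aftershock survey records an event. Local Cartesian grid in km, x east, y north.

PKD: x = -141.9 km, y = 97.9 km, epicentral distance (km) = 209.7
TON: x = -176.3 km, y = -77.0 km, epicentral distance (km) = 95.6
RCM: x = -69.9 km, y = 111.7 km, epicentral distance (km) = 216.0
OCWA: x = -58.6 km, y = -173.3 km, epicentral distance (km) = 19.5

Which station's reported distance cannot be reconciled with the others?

Solve using three stations at a time. Using PKD, TON, RCM (subtract circle equations pairwise → linear system) gives (x, y) ≈ (-84.5, -103.8).
Distances from that point to each station vs reported:
  PKD: calculated 209.7 vs reported 209.7 → residual 0.0 km
  TON: calculated 95.6 vs reported 95.6 → residual 0.0 km
  RCM: calculated 216.0 vs reported 216.0 → residual 0.0 km
  OCWA: calculated 74.2 vs reported 19.5 → residual 54.7 km
PKD, TON, RCM are mutually consistent (residuals ≈ 0); OCWA is off by 54.7 km.

OCWA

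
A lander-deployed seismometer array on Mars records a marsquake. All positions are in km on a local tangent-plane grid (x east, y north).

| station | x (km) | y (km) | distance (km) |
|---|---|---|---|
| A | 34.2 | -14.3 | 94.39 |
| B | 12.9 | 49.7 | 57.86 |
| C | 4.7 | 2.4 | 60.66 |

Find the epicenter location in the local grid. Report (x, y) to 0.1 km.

Circle about each station: (x − 34.2)² + (y + 14.3)² = 94.39²; (x − 12.9)² + (y − 49.7)² = 57.86²; (x − 4.7)² + (y − 2.4)² = 60.66².
Subtracting the A equation from the B and C equations removes the quadratic terms:
-42.6 x + 128.0 y = 6824.06
-59.0 x + 33.4 y = 3883.56
Solving the 2×2 system: x ≈ -43.9, y ≈ 38.7 km.
Check against A (with the unrounded x, y): √((x − 34.2)²+(y + 14.3)²) = 94.40 ≈ 94.39 km. ✓

-43.9 km east, 38.7 km north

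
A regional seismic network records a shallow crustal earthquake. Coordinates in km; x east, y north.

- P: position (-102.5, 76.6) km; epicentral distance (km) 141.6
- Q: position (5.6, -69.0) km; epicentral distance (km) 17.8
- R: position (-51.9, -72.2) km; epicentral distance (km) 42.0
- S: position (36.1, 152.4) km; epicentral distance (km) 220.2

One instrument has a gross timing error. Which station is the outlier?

Solve using three stations at a time. Using Q, R, S (subtract circle equations pairwise → linear system) gives (x, y) ≈ (-11.0, -62.7).
Distances from that point to each station vs reported:
  P: calculated 166.7 vs reported 141.6 → residual 25.1 km
  Q: calculated 17.8 vs reported 17.8 → residual 0.0 km
  R: calculated 42.0 vs reported 42.0 → residual 0.0 km
  S: calculated 220.2 vs reported 220.2 → residual 0.0 km
Q, R, S are mutually consistent (residuals ≈ 0); P is off by 25.1 km.

P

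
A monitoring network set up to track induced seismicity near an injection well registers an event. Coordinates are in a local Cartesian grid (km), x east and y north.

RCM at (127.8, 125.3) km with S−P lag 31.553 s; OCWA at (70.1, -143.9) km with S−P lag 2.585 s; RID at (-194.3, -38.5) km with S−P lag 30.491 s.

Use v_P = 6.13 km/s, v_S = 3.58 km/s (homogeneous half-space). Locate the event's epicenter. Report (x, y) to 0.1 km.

49.8 km east, -134.8 km north

Distance from S−P lag: d = Δt · v_P v_S / (v_P − v_S) = Δt · (6.13·3.58)/(6.13−3.58) ≈ 8.6060·Δt.
So d_RCM = 271.55, d_OCWA = 22.25, d_RID = 262.41 km.
Circle about each station: (x − 127.8)² + (y − 125.3)² = 271.55²; (x − 70.1)² + (y + 143.9)² = 22.25²; (x + 194.3)² + (y + 38.5)² = 262.41².
Subtracting the RCM equation from the OCWA and RID equations removes the quadratic terms:
-115.4 x − 538.4 y = 66832.63
-644.2 x − 327.6 y = 12082.20
Solving the 2×2 system: x ≈ 49.8, y ≈ -134.8 km.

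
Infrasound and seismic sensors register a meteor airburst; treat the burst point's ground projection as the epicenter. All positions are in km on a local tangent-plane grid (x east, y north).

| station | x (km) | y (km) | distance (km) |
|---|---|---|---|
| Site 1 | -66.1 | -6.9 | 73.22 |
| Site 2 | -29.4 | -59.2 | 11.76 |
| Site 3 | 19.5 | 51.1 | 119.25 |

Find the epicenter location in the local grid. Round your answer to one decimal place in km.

Circle about each station: (x + 66.1)² + (y + 6.9)² = 73.22²; (x + 29.4)² + (y + 59.2)² = 11.76²; (x − 19.5)² + (y − 51.1)² = 119.25².
Subtracting pairs of circle equations eliminates x²+y² and gives linear equations (the radical axes):
73.4 x − 104.6 y = 5175.05
171.2 x + 116.0 y = -10284.75
Solving the 2×2 system: x ≈ -18.0, y ≈ -62.1 km.

(-18.0, -62.1)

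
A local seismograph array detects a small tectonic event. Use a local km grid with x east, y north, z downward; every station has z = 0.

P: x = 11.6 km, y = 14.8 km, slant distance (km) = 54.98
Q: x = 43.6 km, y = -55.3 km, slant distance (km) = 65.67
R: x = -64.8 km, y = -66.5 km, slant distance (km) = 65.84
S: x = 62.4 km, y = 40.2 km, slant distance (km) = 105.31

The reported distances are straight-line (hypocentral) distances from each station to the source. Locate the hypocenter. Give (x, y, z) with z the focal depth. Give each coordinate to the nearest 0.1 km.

Each station gives a sphere (x−x_i)² + (y−y_i)² + z² = d_i² (stations at z=0).
Subtracting the P sphere from Q and R: z² cancels, leaving linear equations in x and y:
64.0 x − 140.2 y = 3315.70
-152.8 x − 162.6 y = 6955.58
Solving: x ≈ -13.699, y ≈ -29.903 km (keep extra digits for the depth step; rounded: -13.7, -29.9).
Then from the P sphere: z² = 54.98² − (x − 11.6)² − (y − 14.8)² with x = -13.699, y = -29.903, so z ≈ 19.606 ≈ 19.6 km.
Check against S (with the unrounded solution): distance 105.31 ≈ 105.31 km. ✓

x ≈ -13.7 km, y ≈ -29.9 km, depth ≈ 19.6 km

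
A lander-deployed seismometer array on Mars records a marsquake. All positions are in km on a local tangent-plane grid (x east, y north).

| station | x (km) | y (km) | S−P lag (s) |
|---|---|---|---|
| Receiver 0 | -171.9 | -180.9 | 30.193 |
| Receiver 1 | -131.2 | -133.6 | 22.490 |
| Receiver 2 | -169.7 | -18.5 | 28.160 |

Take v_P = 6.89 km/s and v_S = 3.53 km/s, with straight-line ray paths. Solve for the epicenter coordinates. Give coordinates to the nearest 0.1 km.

Distance from S−P lag: d = Δt · v_P v_S / (v_P − v_S) = Δt · (6.89·3.53)/(6.89−3.53) ≈ 7.2386·Δt.
So d_Receiver 0 = 218.56, d_Receiver 1 = 162.80, d_Receiver 2 = 203.84 km.
Circle about each station: (x + 171.9)² + (y + 180.9)² = 218.56²; (x + 131.2)² + (y + 133.6)² = 162.80²; (x + 169.7)² + (y + 18.5)² = 203.84².
Subtracting pairs of circle equations eliminates x²+y² and gives linear equations (the radical axes):
81.4 x + 94.6 y = -5947.39
4.4 x + 324.8 y = -26916.35
Solving the 2×2 system: x ≈ 23.6, y ≈ -83.2 km.
Check against Receiver 0 (with the unrounded x, y): √((x + 171.9)²+(y + 180.9)²) = 218.57 ≈ 218.56 km. ✓

23.6 km east, -83.2 km north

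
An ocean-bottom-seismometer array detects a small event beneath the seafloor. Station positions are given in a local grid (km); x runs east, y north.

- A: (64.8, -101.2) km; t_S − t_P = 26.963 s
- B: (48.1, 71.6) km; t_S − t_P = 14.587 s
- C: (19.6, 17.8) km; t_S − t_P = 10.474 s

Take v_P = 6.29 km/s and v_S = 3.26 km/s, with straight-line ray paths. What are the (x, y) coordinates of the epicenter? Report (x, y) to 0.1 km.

Distance from S−P lag: d = Δt · v_P v_S / (v_P − v_S) = Δt · (6.29·3.26)/(6.29−3.26) ≈ 6.7675·Δt.
So d_A = 182.47, d_B = 98.72, d_C = 70.88 km.
Circle about each station: (x − 64.8)² + (y + 101.2)² = 182.47²; (x − 48.1)² + (y − 71.6)² = 98.72²; (x − 19.6)² + (y − 17.8)² = 70.88².
Subtracting the A equation from the B and C equations removes the quadratic terms:
-33.4 x + 345.6 y = 16549.35
-90.4 x + 238.0 y = 14531.85
Solving the 2×2 system: x ≈ -46.5, y ≈ 43.4 km.

x ≈ -46.5 km, y ≈ 43.4 km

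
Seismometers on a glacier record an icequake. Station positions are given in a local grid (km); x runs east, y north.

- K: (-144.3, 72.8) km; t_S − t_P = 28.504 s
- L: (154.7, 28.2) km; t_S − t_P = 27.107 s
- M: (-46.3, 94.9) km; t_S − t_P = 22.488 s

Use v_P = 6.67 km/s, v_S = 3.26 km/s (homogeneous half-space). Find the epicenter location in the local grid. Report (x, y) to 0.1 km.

x ≈ -3.3 km, y ≈ -41.9 km

Distance from S−P lag: d = Δt · v_P v_S / (v_P − v_S) = Δt · (6.67·3.26)/(6.67−3.26) ≈ 6.3766·Δt.
So d_K = 181.76, d_L = 172.85, d_M = 143.40 km.
Circle about each station: (x + 144.3)² + (y − 72.8)² = 181.76²; (x − 154.7)² + (y − 28.2)² = 172.85²; (x + 46.3)² + (y − 94.9)² = 143.40².
Subtracting the K equation from the L and M equations removes the quadratic terms:
598.0 x − 89.2 y = 1764.58
196.0 x + 44.2 y = -2499.49
Solving the 2×2 system: x ≈ -3.3, y ≈ -41.9 km.
Check against K (with the unrounded x, y): √((x + 144.3)²+(y − 72.8)²) = 181.77 ≈ 181.76 km. ✓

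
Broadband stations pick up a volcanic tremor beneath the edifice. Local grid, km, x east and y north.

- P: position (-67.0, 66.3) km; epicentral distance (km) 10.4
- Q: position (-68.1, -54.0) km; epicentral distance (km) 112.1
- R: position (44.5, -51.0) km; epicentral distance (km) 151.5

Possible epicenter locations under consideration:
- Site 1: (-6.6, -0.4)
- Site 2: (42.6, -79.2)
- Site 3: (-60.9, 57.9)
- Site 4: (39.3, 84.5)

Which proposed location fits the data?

For each candidate, compare |candidate − station| to the reported distance:
Site 1: residuals P 79.6, Q 30.5, R 79.6 → max 79.6 km
Site 2: residuals P 171.8, Q 1.4, R 123.2 → max 171.8 km
Site 3: residuals P 0.0, Q 0.0, R 0.1 → max 0.1 km
Site 4: residuals P 97.4, Q 63.2, R 15.9 → max 97.4 km
Only Site 3 has all residuals ≈ 0.

Site 3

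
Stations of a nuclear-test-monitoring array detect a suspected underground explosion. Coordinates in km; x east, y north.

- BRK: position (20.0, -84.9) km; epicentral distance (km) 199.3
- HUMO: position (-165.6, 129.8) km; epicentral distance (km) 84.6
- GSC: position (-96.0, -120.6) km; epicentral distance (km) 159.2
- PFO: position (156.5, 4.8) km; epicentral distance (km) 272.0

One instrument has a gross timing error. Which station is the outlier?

Solve using three stations at a time. Using BRK, HUMO, PFO (subtract circle equations pairwise → linear system) gives (x, y) ≈ (-108.1, 67.8).
Distances from that point to each station vs reported:
  BRK: calculated 199.3 vs reported 199.3 → residual 0.0 km
  HUMO: calculated 84.6 vs reported 84.6 → residual 0.0 km
  GSC: calculated 188.8 vs reported 159.2 → residual 29.6 km
  PFO: calculated 272.0 vs reported 272.0 → residual 0.0 km
BRK, HUMO, PFO are mutually consistent (residuals ≈ 0); GSC is off by 29.6 km.

GSC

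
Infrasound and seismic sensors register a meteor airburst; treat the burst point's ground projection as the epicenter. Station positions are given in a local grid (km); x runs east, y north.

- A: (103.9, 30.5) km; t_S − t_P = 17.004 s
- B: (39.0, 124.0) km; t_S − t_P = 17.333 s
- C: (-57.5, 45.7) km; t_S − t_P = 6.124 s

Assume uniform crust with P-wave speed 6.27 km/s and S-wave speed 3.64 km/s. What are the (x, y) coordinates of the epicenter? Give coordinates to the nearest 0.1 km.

Distance from S−P lag: d = Δt · v_P v_S / (v_P − v_S) = Δt · (6.27·3.64)/(6.27−3.64) ≈ 8.6779·Δt.
So d_A = 147.56, d_B = 150.41, d_C = 53.14 km.
Circle about each station: (x − 103.9)² + (y − 30.5)² = 147.56²; (x − 39.0)² + (y − 124.0)² = 150.41²; (x + 57.5)² + (y − 45.7)² = 53.14².
Subtracting pairs of circle equations eliminates x²+y² and gives linear equations (the radical axes):
-129.8 x + 187.0 y = 4322.33
-322.8 x + 30.4 y = 12619.37
Solving the 2×2 system: x ≈ -39.5, y ≈ -4.3 km.
Check against A (with the unrounded x, y): √((x − 103.9)²+(y − 30.5)²) = 147.56 ≈ 147.56 km. ✓

-39.5 km east, -4.3 km north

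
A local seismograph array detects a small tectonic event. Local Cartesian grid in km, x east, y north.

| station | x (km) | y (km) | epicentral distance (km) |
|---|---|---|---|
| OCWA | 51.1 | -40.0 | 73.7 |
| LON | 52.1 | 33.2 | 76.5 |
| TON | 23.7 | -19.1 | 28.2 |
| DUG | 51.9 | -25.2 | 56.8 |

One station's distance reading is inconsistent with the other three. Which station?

OCWA

Solve using three stations at a time. Using LON, TON, DUG (subtract circle equations pairwise → linear system) gives (x, y) ≈ (-4.5, -18.3).
Distances from that point to each station vs reported:
  OCWA: calculated 59.7 vs reported 73.7 → residual 14.0 km
  LON: calculated 76.5 vs reported 76.5 → residual 0.0 km
  TON: calculated 28.2 vs reported 28.2 → residual 0.0 km
  DUG: calculated 56.8 vs reported 56.8 → residual 0.0 km
LON, TON, DUG are mutually consistent (residuals ≈ 0); OCWA is off by 14.0 km.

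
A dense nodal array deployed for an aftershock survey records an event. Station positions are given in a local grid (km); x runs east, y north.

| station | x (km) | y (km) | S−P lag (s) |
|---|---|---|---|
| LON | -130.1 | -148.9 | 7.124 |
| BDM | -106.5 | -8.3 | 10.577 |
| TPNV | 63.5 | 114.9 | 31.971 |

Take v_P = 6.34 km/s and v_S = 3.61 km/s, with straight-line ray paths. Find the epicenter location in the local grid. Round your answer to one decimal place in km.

x ≈ -100.9 km, y ≈ -96.8 km

Distance from S−P lag: d = Δt · v_P v_S / (v_P − v_S) = Δt · (6.34·3.61)/(6.34−3.61) ≈ 8.3837·Δt.
So d_LON = 59.73, d_BDM = 88.67, d_TPNV = 268.03 km.
Circle about each station: (x + 130.1)² + (y + 148.9)² = 59.73²; (x + 106.5)² + (y + 8.3)² = 88.67²; (x − 63.5)² + (y − 114.9)² = 268.03².
Subtracting pairs of circle equations eliminates x²+y² and gives linear equations (the radical axes):
47.2 x + 281.2 y = -31980.78
387.2 x + 527.6 y = -90135.37
Solving the 2×2 system: x ≈ -100.9, y ≈ -96.8 km.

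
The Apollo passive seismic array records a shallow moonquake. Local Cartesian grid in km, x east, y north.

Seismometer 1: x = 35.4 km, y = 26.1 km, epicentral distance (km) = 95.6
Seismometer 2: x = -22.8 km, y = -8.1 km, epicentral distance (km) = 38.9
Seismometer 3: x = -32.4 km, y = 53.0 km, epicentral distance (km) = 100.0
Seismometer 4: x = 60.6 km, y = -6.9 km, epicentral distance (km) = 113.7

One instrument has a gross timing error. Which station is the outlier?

Seismometer 4

Solve using three stations at a time. Using Seismometer 1, Seismometer 2, Seismometer 3 (subtract circle equations pairwise → linear system) gives (x, y) ≈ (-26.4, -46.8).
Distances from that point to each station vs reported:
  Seismometer 1: calculated 95.6 vs reported 95.6 → residual 0.0 km
  Seismometer 2: calculated 38.9 vs reported 38.9 → residual 0.0 km
  Seismometer 3: calculated 100.0 vs reported 100.0 → residual 0.0 km
  Seismometer 4: calculated 95.7 vs reported 113.7 → residual 18.0 km
Seismometer 1, Seismometer 2, Seismometer 3 are mutually consistent (residuals ≈ 0); Seismometer 4 is off by 18.0 km.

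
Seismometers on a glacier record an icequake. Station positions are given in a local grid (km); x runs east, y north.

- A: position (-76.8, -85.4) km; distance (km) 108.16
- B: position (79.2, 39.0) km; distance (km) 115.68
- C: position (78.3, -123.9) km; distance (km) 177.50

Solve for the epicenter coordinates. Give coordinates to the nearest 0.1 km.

Circle about each station: (x + 76.8)² + (y + 85.4)² = 108.16²; (x − 79.2)² + (y − 39.0)² = 115.68²; (x − 78.3)² + (y + 123.9)² = 177.50².
Subtracting pairs of circle equations eliminates x²+y² and gives linear equations (the radical axes):
312.0 x + 248.8 y = -7081.04
310.2 x − 77.0 y = -11516.96
Solving the 2×2 system: x ≈ -33.7, y ≈ 13.8 km.

(-33.7, 13.8)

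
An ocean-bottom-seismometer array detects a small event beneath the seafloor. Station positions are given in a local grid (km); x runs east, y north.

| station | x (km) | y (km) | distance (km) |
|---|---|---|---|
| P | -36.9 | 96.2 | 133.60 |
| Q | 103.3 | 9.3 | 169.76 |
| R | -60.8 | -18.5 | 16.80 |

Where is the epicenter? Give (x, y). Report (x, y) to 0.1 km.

(-60.5, -35.3)

Circle about each station: (x + 36.9)² + (y − 96.2)² = 133.60²; (x − 103.3)² + (y − 9.3)² = 169.76²; (x + 60.8)² + (y + 18.5)² = 16.80².
Subtracting the P equation from the Q and R equations removes the quadratic terms:
280.4 x − 173.8 y = -10828.17
-47.8 x − 229.4 y = 10989.56
Solving the 2×2 system: x ≈ -60.5, y ≈ -35.3 km.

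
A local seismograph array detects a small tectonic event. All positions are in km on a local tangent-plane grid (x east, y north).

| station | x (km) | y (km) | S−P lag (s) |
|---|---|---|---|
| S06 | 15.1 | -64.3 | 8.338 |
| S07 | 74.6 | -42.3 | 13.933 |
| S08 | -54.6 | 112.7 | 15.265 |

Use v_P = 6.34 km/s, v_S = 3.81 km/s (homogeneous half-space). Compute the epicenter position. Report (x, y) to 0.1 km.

Distance from S−P lag: d = Δt · v_P v_S / (v_P − v_S) = Δt · (6.34·3.81)/(6.34−3.81) ≈ 9.5476·Δt.
So d_S06 = 79.61, d_S07 = 133.03, d_S08 = 145.74 km.
Circle about each station: (x − 15.1)² + (y + 64.3)² = 79.61²; (x − 74.6)² + (y + 42.3)² = 133.03²; (x + 54.6)² + (y − 112.7)² = 145.74².
Subtracting pairs of circle equations eliminates x²+y² and gives linear equations (the radical axes):
119.0 x + 44.0 y = -8367.28
-139.4 x + 354.0 y = -3582.45
Solving the 2×2 system: x ≈ -58.1, y ≈ -33.0 km.
Check against S06 (with the unrounded x, y): √((x − 15.1)²+(y + 64.3)²) = 79.62 ≈ 79.61 km. ✓

x ≈ -58.1 km, y ≈ -33.0 km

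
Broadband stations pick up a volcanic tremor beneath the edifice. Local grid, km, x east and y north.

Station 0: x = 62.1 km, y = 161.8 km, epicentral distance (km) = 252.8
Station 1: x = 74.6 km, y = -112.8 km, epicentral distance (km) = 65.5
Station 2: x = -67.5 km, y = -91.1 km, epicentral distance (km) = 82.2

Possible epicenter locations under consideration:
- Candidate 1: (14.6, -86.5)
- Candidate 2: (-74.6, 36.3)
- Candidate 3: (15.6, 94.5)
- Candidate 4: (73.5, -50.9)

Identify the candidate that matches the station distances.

Candidate 1

For each candidate, compare |candidate − station| to the reported distance:
Candidate 1: residuals Station 0 0.0, Station 1 0.0, Station 2 0.0 → max 0.0 km
Candidate 2: residuals Station 0 67.2, Station 1 145.4, Station 2 45.4 → max 145.4 km
Candidate 3: residuals Station 0 171.0, Station 1 150.0, Station 2 121.2 → max 171.0 km
Candidate 4: residuals Station 0 39.8, Station 1 3.6, Station 2 64.4 → max 64.4 km
Only Candidate 1 has all residuals ≈ 0.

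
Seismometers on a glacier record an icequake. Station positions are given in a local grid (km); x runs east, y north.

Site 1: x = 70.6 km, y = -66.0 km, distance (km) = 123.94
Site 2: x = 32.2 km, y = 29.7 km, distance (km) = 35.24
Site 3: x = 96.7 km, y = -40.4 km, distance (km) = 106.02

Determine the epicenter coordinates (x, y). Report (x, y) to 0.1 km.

Circle about each station: (x − 70.6)² + (y + 66.0)² = 123.94²; (x − 32.2)² + (y − 29.7)² = 35.24²; (x − 96.7)² + (y + 40.4)² = 106.02².
Subtracting the Site 1 equation from the Site 2 and Site 3 equations removes the quadratic terms:
-76.8 x + 191.4 y = 6697.84
52.2 x + 51.2 y = 5763.57
Solving the 2×2 system: x ≈ 54.6, y ≈ 56.9 km.
Check against Site 1 (with the unrounded x, y): √((x − 70.6)²+(y + 66.0)²) = 123.94 ≈ 123.94 km. ✓

x ≈ 54.6 km, y ≈ 56.9 km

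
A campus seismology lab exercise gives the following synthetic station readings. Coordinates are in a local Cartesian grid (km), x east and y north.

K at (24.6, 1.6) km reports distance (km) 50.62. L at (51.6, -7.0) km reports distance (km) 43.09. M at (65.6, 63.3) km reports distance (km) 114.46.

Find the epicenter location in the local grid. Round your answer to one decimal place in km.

x ≈ 36.9 km, y ≈ -47.5 km

Circle about each station: (x − 24.6)² + (y − 1.6)² = 50.62²; (x − 51.6)² + (y + 7.0)² = 43.09²; (x − 65.6)² + (y − 63.3)² = 114.46².
Subtracting pairs of circle equations eliminates x²+y² and gives linear equations (the radical axes):
54.0 x − 17.2 y = 2809.48
82.0 x + 123.4 y = -2836.18
Solving the 2×2 system: x ≈ 36.9, y ≈ -47.5 km.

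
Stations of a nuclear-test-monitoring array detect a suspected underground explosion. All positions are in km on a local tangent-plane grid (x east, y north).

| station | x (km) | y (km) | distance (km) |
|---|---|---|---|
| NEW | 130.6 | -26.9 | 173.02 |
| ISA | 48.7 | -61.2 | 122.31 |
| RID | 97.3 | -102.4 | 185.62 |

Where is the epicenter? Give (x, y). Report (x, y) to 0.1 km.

(-32.8, 30.0)

Circle about each station: (x − 130.6)² + (y + 26.9)² = 173.02²; (x − 48.7)² + (y + 61.2)² = 122.31²; (x − 97.3)² + (y + 102.4)² = 185.62².
Subtracting the NEW equation from the ISA and RID equations removes the quadratic terms:
-163.8 x − 68.6 y = 3313.34
-66.6 x − 151.0 y = -2345.78
Solving the 2×2 system: x ≈ -32.8, y ≈ 30.0 km.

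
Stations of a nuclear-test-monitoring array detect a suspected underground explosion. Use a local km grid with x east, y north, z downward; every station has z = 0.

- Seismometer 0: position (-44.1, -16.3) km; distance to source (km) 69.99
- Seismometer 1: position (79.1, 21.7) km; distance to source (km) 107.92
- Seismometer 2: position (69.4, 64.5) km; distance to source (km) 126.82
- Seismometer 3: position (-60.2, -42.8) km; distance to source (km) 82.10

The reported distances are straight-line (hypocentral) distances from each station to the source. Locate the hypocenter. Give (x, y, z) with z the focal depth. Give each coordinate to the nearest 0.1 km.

(-1.1, -25.8, 54.4)

Each station gives a sphere (x−x_i)² + (y−y_i)² + z² = d_i² (stations at z=0).
Subtracting the Seismometer 0 sphere from Seismometer 1 and Seismometer 2: z² cancels, leaving linear equations in x and y:
246.4 x + 76.0 y = -2230.93
227.0 x + 161.6 y = -4418.60
Solving: x ≈ -1.095, y ≈ -25.805 km (keep extra digits for the depth step; rounded: -1.1, -25.8).
Then from the Seismometer 0 sphere: z² = 69.99² − (x + 44.1)² − (y + 16.3)² with x = -1.095, y = -25.805, so z ≈ 54.395 ≈ 54.4 km.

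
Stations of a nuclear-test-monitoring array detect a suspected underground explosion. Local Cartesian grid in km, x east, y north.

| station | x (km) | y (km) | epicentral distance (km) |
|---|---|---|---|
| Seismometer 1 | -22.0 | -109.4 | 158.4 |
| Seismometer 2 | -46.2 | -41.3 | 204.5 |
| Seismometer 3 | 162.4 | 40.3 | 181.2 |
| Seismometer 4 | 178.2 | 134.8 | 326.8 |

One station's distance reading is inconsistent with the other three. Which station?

Seismometer 4

Solve using three stations at a time. Using Seismometer 1, Seismometer 2, Seismometer 3 (subtract circle equations pairwise → linear system) gives (x, y) ≈ (133.7, -138.6).
Distances from that point to each station vs reported:
  Seismometer 1: calculated 158.4 vs reported 158.4 → residual 0.0 km
  Seismometer 2: calculated 204.5 vs reported 204.5 → residual 0.0 km
  Seismometer 3: calculated 181.2 vs reported 181.2 → residual 0.0 km
  Seismometer 4: calculated 277.0 vs reported 326.8 → residual 49.8 km
Seismometer 1, Seismometer 2, Seismometer 3 are mutually consistent (residuals ≈ 0); Seismometer 4 is off by 49.8 km.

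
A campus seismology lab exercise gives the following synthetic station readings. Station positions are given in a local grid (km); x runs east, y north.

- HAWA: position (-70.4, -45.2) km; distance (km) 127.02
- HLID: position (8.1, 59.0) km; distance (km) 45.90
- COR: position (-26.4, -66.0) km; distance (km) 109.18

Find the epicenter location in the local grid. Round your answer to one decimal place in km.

Circle about each station: (x + 70.4)² + (y + 45.2)² = 127.02²; (x − 8.1)² + (y − 59.0)² = 45.90²; (x + 26.4)² + (y + 66.0)² = 109.18².
Subtracting the HAWA equation from the HLID and COR equations removes the quadratic terms:
157.0 x + 208.4 y = 10574.68
88.0 x − 41.6 y = 2267.57
Solving the 2×2 system: x ≈ 36.7, y ≈ 23.1 km.

x ≈ 36.7 km, y ≈ 23.1 km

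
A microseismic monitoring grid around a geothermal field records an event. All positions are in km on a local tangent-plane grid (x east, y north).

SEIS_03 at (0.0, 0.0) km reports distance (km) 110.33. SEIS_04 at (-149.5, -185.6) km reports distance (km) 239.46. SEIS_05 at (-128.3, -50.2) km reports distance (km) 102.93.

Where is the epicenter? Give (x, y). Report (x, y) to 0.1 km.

-99.1 km east, 48.5 km north

Circle about each station: x² + y² = 110.33²; (x + 149.5)² + (y + 185.6)² = 239.46²; (x + 128.3)² + (y + 50.2)² = 102.93².
Subtracting pairs of circle equations eliminates x²+y² and gives linear equations (the radical axes):
-299.0 x − 371.2 y = 11629.23
-256.6 x − 100.4 y = 20559.05
Solving the 2×2 system: x ≈ -99.1, y ≈ 48.5 km.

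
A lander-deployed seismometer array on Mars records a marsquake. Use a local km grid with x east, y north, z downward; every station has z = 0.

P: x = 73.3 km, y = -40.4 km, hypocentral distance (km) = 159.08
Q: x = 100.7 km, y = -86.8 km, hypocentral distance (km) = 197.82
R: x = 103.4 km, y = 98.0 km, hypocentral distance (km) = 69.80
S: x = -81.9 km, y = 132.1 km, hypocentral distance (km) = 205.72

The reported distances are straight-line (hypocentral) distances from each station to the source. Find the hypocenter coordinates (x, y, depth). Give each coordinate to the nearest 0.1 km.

(108.7, 98.2, 69.6)

Each station gives a sphere (x−x_i)² + (y−y_i)² + z² = d_i² (stations at z=0).
Subtracting the P sphere from Q and R: z² cancels, leaving linear equations in x and y:
54.8 x − 92.8 y = -3156.63
60.2 x + 276.8 y = 33724.92
Solving: x ≈ 108.692, y ≈ 98.200 km (keep extra digits for the depth step; rounded: 108.7, 98.2).
Then from the P sphere: z² = 159.08² − (x − 73.3)² − (y + 40.4)² with x = 108.692, y = 98.200, so z ≈ 69.598 ≈ 69.6 km.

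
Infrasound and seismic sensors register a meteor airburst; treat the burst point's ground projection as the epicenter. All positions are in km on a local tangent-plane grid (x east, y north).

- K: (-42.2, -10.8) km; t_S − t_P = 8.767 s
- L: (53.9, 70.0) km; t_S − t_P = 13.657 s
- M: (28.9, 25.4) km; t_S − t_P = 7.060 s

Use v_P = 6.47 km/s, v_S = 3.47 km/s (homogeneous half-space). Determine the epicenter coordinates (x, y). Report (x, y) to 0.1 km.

21.4 km east, -26.9 km north

Distance from S−P lag: d = Δt · v_P v_S / (v_P − v_S) = Δt · (6.47·3.47)/(6.47−3.47) ≈ 7.4836·Δt.
So d_K = 65.61, d_L = 102.20, d_M = 52.83 km.
Circle about each station: (x + 42.2)² + (y + 10.8)² = 65.61²; (x − 53.9)² + (y − 70.0)² = 102.20²; (x − 28.9)² + (y − 25.4)² = 52.83².
Subtracting the K equation from the L and M equations removes the quadratic terms:
192.2 x + 161.6 y = -232.44
142.2 x + 72.4 y = 1096.55
Solving the 2×2 system: x ≈ 21.4, y ≈ -26.9 km.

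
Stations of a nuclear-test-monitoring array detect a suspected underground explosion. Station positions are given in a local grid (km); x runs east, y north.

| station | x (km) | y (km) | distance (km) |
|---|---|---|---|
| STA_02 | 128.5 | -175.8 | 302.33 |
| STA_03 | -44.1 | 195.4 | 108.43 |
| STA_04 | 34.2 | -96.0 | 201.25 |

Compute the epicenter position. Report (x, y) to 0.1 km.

Circle about each station: (x − 128.5)² + (y + 175.8)² = 302.33²; (x + 44.1)² + (y − 195.4)² = 108.43²; (x − 34.2)² + (y + 96.0)² = 201.25².
Subtracting the STA_02 equation from the STA_03 and STA_04 equations removes the quadratic terms:
-345.2 x + 742.4 y = 72354.44
-188.6 x + 159.6 y = 13869.62
Solving the 2×2 system: x ≈ 14.7, y ≈ 104.3 km.

x ≈ 14.7 km, y ≈ 104.3 km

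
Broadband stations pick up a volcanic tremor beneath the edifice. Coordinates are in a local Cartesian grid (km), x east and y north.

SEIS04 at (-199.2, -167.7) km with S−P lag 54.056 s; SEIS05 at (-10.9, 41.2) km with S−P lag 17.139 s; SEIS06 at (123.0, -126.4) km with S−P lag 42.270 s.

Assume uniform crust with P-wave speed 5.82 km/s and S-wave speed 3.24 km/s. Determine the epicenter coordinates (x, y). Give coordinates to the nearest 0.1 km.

Distance from S−P lag: d = Δt · v_P v_S / (v_P − v_S) = Δt · (5.82·3.24)/(5.82−3.24) ≈ 7.3088·Δt.
So d_SEIS04 = 395.09, d_SEIS05 = 125.27, d_SEIS06 = 308.94 km.
Circle about each station: (x + 199.2)² + (y + 167.7)² = 395.09²; (x + 10.9)² + (y − 41.2)² = 125.27²; (x − 123.0)² + (y + 126.4)² = 308.94².
Subtracting pairs of circle equations eliminates x²+y² and gives linear equations (the radical axes):
376.6 x + 417.8 y = 74415.86
644.4 x + 82.6 y = 23954.21
Solving the 2×2 system: x ≈ 16.2, y ≈ 163.5 km.

16.2 km east, 163.5 km north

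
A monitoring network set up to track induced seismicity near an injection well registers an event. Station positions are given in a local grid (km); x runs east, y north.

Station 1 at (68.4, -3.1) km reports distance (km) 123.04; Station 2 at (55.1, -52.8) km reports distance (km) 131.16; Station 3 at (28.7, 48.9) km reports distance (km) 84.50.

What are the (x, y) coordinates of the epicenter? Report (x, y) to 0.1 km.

(-51.8, 23.2)

Circle about each station: (x − 68.4)² + (y + 3.1)² = 123.04²; (x − 55.1)² + (y + 52.8)² = 131.16²; (x − 28.7)² + (y − 48.9)² = 84.50².
Subtracting the Station 1 equation from the Station 2 and Station 3 equations removes the quadratic terms:
-26.6 x − 99.4 y = -928.42
-79.4 x + 104.0 y = 6525.32
Solving the 2×2 system: x ≈ -51.8, y ≈ 23.2 km.
Check against Station 1 (with the unrounded x, y): √((x − 68.4)²+(y + 3.1)²) = 123.04 ≈ 123.04 km. ✓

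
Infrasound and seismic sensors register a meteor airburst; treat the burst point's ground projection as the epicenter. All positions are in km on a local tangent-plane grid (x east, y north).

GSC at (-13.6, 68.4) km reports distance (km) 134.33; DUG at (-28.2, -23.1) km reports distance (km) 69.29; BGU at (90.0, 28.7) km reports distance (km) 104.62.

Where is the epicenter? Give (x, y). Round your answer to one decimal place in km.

Circle about each station: (x + 13.6)² + (y − 68.4)² = 134.33²; (x + 28.2)² + (y + 23.1)² = 69.29²; (x − 90.0)² + (y − 28.7)² = 104.62².
Subtracting pairs of circle equations eliminates x²+y² and gives linear equations (the radical axes):
-29.2 x − 183.0 y = 9708.77
207.2 x − 79.4 y = 11159.37
Solving the 2×2 system: x ≈ 31.6, y ≈ -58.1 km.
Check against GSC (with the unrounded x, y): √((x + 13.6)²+(y − 68.4)²) = 134.33 ≈ 134.33 km. ✓

(31.6, -58.1)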